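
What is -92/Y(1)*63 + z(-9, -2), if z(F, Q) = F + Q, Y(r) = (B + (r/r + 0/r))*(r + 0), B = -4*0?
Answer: -5807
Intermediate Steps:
B = 0
Y(r) = r (Y(r) = (0 + (r/r + 0/r))*(r + 0) = (0 + (1 + 0))*r = (0 + 1)*r = 1*r = r)
-92/Y(1)*63 + z(-9, -2) = -92/1*63 + (-9 - 2) = -92*1*63 - 11 = -92*63 - 11 = -5796 - 11 = -5807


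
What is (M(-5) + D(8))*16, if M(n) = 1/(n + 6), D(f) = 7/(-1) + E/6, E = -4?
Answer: -320/3 ≈ -106.67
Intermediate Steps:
D(f) = -23/3 (D(f) = 7/(-1) - 4/6 = 7*(-1) - 4*1/6 = -7 - 2/3 = -23/3)
M(n) = 1/(6 + n)
(M(-5) + D(8))*16 = (1/(6 - 5) - 23/3)*16 = (1/1 - 23/3)*16 = (1 - 23/3)*16 = -20/3*16 = -320/3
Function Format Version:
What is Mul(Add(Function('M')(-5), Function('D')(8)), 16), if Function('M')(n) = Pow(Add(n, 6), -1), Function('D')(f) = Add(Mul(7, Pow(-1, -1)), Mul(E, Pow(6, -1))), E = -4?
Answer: Rational(-320, 3) ≈ -106.67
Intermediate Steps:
Function('D')(f) = Rational(-23, 3) (Function('D')(f) = Add(Mul(7, Pow(-1, -1)), Mul(-4, Pow(6, -1))) = Add(Mul(7, -1), Mul(-4, Rational(1, 6))) = Add(-7, Rational(-2, 3)) = Rational(-23, 3))
Function('M')(n) = Pow(Add(6, n), -1)
Mul(Add(Function('M')(-5), Function('D')(8)), 16) = Mul(Add(Pow(Add(6, -5), -1), Rational(-23, 3)), 16) = Mul(Add(Pow(1, -1), Rational(-23, 3)), 16) = Mul(Add(1, Rational(-23, 3)), 16) = Mul(Rational(-20, 3), 16) = Rational(-320, 3)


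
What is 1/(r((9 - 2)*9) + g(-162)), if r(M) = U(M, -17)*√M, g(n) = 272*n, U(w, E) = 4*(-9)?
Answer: -34/1498113 + √7/17977356 ≈ -2.2548e-5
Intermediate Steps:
U(w, E) = -36
r(M) = -36*√M
1/(r((9 - 2)*9) + g(-162)) = 1/(-36*3*√(9 - 2) + 272*(-162)) = 1/(-36*3*√7 - 44064) = 1/(-108*√7 - 44064) = 1/(-44064 - 108*√7)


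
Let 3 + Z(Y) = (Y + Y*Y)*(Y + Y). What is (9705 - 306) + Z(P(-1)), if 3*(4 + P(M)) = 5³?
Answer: 3216100/27 ≈ 1.1911e+5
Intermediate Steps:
P(M) = 113/3 (P(M) = -4 + (⅓)*5³ = -4 + (⅓)*125 = -4 + 125/3 = 113/3)
Z(Y) = -3 + 2*Y*(Y + Y²) (Z(Y) = -3 + (Y + Y*Y)*(Y + Y) = -3 + (Y + Y²)*(2*Y) = -3 + 2*Y*(Y + Y²))
(9705 - 306) + Z(P(-1)) = (9705 - 306) + (-3 + 2*(113/3)² + 2*(113/3)³) = 9399 + (-3 + 2*(12769/9) + 2*(1442897/27)) = 9399 + (-3 + 25538/9 + 2885794/27) = 9399 + 2962327/27 = 3216100/27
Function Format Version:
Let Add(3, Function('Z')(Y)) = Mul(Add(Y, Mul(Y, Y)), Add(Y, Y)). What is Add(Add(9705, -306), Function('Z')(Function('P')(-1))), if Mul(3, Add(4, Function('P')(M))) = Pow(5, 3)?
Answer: Rational(3216100, 27) ≈ 1.1911e+5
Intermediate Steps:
Function('P')(M) = Rational(113, 3) (Function('P')(M) = Add(-4, Mul(Rational(1, 3), Pow(5, 3))) = Add(-4, Mul(Rational(1, 3), 125)) = Add(-4, Rational(125, 3)) = Rational(113, 3))
Function('Z')(Y) = Add(-3, Mul(2, Y, Add(Y, Pow(Y, 2)))) (Function('Z')(Y) = Add(-3, Mul(Add(Y, Mul(Y, Y)), Add(Y, Y))) = Add(-3, Mul(Add(Y, Pow(Y, 2)), Mul(2, Y))) = Add(-3, Mul(2, Y, Add(Y, Pow(Y, 2)))))
Add(Add(9705, -306), Function('Z')(Function('P')(-1))) = Add(Add(9705, -306), Add(-3, Mul(2, Pow(Rational(113, 3), 2)), Mul(2, Pow(Rational(113, 3), 3)))) = Add(9399, Add(-3, Mul(2, Rational(12769, 9)), Mul(2, Rational(1442897, 27)))) = Add(9399, Add(-3, Rational(25538, 9), Rational(2885794, 27))) = Add(9399, Rational(2962327, 27)) = Rational(3216100, 27)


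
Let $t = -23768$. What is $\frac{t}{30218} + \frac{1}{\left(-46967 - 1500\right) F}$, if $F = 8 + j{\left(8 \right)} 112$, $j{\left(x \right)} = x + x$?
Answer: $- \frac{1036767305509}{1318118225400} \approx -0.78655$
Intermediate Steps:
$j{\left(x \right)} = 2 x$
$F = 1800$ ($F = 8 + 2 \cdot 8 \cdot 112 = 8 + 16 \cdot 112 = 8 + 1792 = 1800$)
$\frac{t}{30218} + \frac{1}{\left(-46967 - 1500\right) F} = - \frac{23768}{30218} + \frac{1}{\left(-46967 - 1500\right) 1800} = \left(-23768\right) \frac{1}{30218} + \frac{1}{-48467} \cdot \frac{1}{1800} = - \frac{11884}{15109} - \frac{1}{87240600} = - \frac{1036767305509}{1318118225400}$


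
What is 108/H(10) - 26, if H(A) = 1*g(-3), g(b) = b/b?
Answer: 82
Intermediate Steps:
g(b) = 1
H(A) = 1 (H(A) = 1*1 = 1)
108/H(10) - 26 = 108/1 - 26 = 108*1 - 26 = 108 - 26 = 82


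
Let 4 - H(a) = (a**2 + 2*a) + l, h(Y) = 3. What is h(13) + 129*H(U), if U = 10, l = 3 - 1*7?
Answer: -14445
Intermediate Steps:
l = -4 (l = 3 - 7 = -4)
H(a) = 8 - a**2 - 2*a (H(a) = 4 - ((a**2 + 2*a) - 4) = 4 - (-4 + a**2 + 2*a) = 4 + (4 - a**2 - 2*a) = 8 - a**2 - 2*a)
h(13) + 129*H(U) = 3 + 129*(8 - 1*10**2 - 2*10) = 3 + 129*(8 - 1*100 - 20) = 3 + 129*(8 - 100 - 20) = 3 + 129*(-112) = 3 - 14448 = -14445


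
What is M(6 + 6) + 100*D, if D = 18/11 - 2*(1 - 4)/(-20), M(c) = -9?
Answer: 1371/11 ≈ 124.64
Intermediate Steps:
D = 147/110 (D = 18*(1/11) - 2*(-3)*(-1/20) = 18/11 + 6*(-1/20) = 18/11 - 3/10 = 147/110 ≈ 1.3364)
M(6 + 6) + 100*D = -9 + 100*(147/110) = -9 + 1470/11 = 1371/11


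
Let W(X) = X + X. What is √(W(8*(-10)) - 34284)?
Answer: 2*I*√8611 ≈ 185.59*I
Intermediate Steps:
W(X) = 2*X
√(W(8*(-10)) - 34284) = √(2*(8*(-10)) - 34284) = √(2*(-80) - 34284) = √(-160 - 34284) = √(-34444) = 2*I*√8611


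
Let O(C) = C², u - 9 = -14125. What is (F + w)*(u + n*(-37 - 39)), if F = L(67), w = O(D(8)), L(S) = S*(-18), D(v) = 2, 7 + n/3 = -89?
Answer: -9341944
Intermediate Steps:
n = -288 (n = -21 + 3*(-89) = -21 - 267 = -288)
u = -14116 (u = 9 - 14125 = -14116)
L(S) = -18*S
w = 4 (w = 2² = 4)
F = -1206 (F = -18*67 = -1206)
(F + w)*(u + n*(-37 - 39)) = (-1206 + 4)*(-14116 - 288*(-37 - 39)) = -1202*(-14116 - 288*(-76)) = -1202*(-14116 + 21888) = -1202*7772 = -9341944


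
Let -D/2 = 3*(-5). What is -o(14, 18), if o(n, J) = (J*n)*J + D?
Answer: -4566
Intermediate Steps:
D = 30 (D = -6*(-5) = -2*(-15) = 30)
o(n, J) = 30 + n*J**2 (o(n, J) = (J*n)*J + 30 = n*J**2 + 30 = 30 + n*J**2)
-o(14, 18) = -(30 + 14*18**2) = -(30 + 14*324) = -(30 + 4536) = -1*4566 = -4566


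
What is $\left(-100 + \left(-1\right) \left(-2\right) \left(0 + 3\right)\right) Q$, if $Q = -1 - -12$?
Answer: $-1034$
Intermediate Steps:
$Q = 11$ ($Q = -1 + 12 = 11$)
$\left(-100 + \left(-1\right) \left(-2\right) \left(0 + 3\right)\right) Q = \left(-100 + \left(-1\right) \left(-2\right) \left(0 + 3\right)\right) 11 = \left(-100 + 2 \cdot 3\right) 11 = \left(-100 + 6\right) 11 = \left(-94\right) 11 = -1034$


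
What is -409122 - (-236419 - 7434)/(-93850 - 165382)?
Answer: -106057758157/259232 ≈ -4.0912e+5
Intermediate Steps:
-409122 - (-236419 - 7434)/(-93850 - 165382) = -409122 - (-243853)/(-259232) = -409122 - (-243853)*(-1)/259232 = -409122 - 1*243853/259232 = -409122 - 243853/259232 = -106057758157/259232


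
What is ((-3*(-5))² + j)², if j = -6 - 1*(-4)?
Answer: 49729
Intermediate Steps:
j = -2 (j = -6 + 4 = -2)
((-3*(-5))² + j)² = ((-3*(-5))² - 2)² = (15² - 2)² = (225 - 2)² = 223² = 49729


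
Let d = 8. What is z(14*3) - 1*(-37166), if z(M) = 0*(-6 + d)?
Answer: 37166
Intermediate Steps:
z(M) = 0 (z(M) = 0*(-6 + 8) = 0*2 = 0)
z(14*3) - 1*(-37166) = 0 - 1*(-37166) = 0 + 37166 = 37166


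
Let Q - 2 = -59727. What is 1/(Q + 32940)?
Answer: -1/26785 ≈ -3.7334e-5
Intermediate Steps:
Q = -59725 (Q = 2 - 59727 = -59725)
1/(Q + 32940) = 1/(-59725 + 32940) = 1/(-26785) = -1/26785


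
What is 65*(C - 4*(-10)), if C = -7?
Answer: 2145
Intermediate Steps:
65*(C - 4*(-10)) = 65*(-7 - 4*(-10)) = 65*(-7 + 40) = 65*33 = 2145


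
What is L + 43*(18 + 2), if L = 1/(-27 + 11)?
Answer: 13759/16 ≈ 859.94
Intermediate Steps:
L = -1/16 (L = 1/(-16) = -1/16 ≈ -0.062500)
L + 43*(18 + 2) = -1/16 + 43*(18 + 2) = -1/16 + 43*20 = -1/16 + 860 = 13759/16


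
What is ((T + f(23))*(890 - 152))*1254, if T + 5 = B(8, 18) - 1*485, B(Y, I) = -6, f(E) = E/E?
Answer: -458098740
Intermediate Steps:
f(E) = 1
T = -496 (T = -5 + (-6 - 1*485) = -5 + (-6 - 485) = -5 - 491 = -496)
((T + f(23))*(890 - 152))*1254 = ((-496 + 1)*(890 - 152))*1254 = -495*738*1254 = -365310*1254 = -458098740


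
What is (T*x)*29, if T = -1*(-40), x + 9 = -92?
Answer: -117160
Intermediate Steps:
x = -101 (x = -9 - 92 = -101)
T = 40
(T*x)*29 = (40*(-101))*29 = -4040*29 = -117160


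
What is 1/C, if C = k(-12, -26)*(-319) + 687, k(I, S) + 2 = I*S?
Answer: -1/98203 ≈ -1.0183e-5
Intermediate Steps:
k(I, S) = -2 + I*S
C = -98203 (C = (-2 - 12*(-26))*(-319) + 687 = (-2 + 312)*(-319) + 687 = 310*(-319) + 687 = -98890 + 687 = -98203)
1/C = 1/(-98203) = -1/98203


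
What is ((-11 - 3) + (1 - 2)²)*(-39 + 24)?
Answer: 195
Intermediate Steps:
((-11 - 3) + (1 - 2)²)*(-39 + 24) = (-14 + (-1)²)*(-15) = (-14 + 1)*(-15) = -13*(-15) = 195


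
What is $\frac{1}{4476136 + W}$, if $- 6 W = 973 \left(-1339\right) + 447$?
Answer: $\frac{3}{14079608} \approx 2.1307 \cdot 10^{-7}$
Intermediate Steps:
$W = \frac{651200}{3}$ ($W = - \frac{973 \left(-1339\right) + 447}{6} = - \frac{-1302847 + 447}{6} = \left(- \frac{1}{6}\right) \left(-1302400\right) = \frac{651200}{3} \approx 2.1707 \cdot 10^{5}$)
$\frac{1}{4476136 + W} = \frac{1}{4476136 + \frac{651200}{3}} = \frac{1}{\frac{14079608}{3}} = \frac{3}{14079608}$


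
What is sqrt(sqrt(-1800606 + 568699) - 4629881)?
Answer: sqrt(-4629881 + I*sqrt(1231907)) ≈ 0.26 + 2151.7*I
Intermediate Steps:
sqrt(sqrt(-1800606 + 568699) - 4629881) = sqrt(sqrt(-1231907) - 4629881) = sqrt(I*sqrt(1231907) - 4629881) = sqrt(-4629881 + I*sqrt(1231907))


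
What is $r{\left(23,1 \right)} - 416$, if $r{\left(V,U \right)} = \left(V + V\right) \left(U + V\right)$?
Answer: $688$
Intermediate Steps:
$r{\left(V,U \right)} = 2 V \left(U + V\right)$
$r{\left(23,1 \right)} - 416 = 2 \cdot 23 \left(1 + 23\right) - 416 = 2 \cdot 23 \cdot 24 - 416 = 1104 - 416 = 688$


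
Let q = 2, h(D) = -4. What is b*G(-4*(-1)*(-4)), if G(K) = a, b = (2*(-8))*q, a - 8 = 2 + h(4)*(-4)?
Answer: -832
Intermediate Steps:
a = 26 (a = 8 + (2 - 4*(-4)) = 8 + (2 + 16) = 8 + 18 = 26)
b = -32 (b = (2*(-8))*2 = -16*2 = -32)
G(K) = 26
b*G(-4*(-1)*(-4)) = -32*26 = -832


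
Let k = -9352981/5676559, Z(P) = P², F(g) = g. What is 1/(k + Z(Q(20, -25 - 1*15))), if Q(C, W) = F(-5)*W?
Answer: 5676559/227053007019 ≈ 2.5001e-5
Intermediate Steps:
Q(C, W) = -5*W
k = -9352981/5676559 (k = -9352981*1/5676559 = -9352981/5676559 ≈ -1.6476)
1/(k + Z(Q(20, -25 - 1*15))) = 1/(-9352981/5676559 + (-5*(-25 - 1*15))²) = 1/(-9352981/5676559 + (-5*(-25 - 15))²) = 1/(-9352981/5676559 + (-5*(-40))²) = 1/(-9352981/5676559 + 200²) = 1/(-9352981/5676559 + 40000) = 1/(227053007019/5676559) = 5676559/227053007019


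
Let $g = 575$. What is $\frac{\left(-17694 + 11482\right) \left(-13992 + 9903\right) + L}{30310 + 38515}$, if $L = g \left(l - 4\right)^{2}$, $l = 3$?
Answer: $\frac{25401443}{68825} \approx 369.07$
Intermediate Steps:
$L = 575$ ($L = 575 \left(3 - 4\right)^{2} = 575 \left(-1\right)^{2} = 575 \cdot 1 = 575$)
$\frac{\left(-17694 + 11482\right) \left(-13992 + 9903\right) + L}{30310 + 38515} = \frac{\left(-17694 + 11482\right) \left(-13992 + 9903\right) + 575}{30310 + 38515} = \frac{\left(-6212\right) \left(-4089\right) + 575}{68825} = \left(25400868 + 575\right) \frac{1}{68825} = 25401443 \cdot \frac{1}{68825} = \frac{25401443}{68825}$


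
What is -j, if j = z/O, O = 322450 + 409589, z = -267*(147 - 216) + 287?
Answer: -18710/732039 ≈ -0.025559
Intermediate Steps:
z = 18710 (z = -267*(-69) + 287 = 18423 + 287 = 18710)
O = 732039
j = 18710/732039 ≈ 0.025559
-j = -1*18710/732039 = -18710/732039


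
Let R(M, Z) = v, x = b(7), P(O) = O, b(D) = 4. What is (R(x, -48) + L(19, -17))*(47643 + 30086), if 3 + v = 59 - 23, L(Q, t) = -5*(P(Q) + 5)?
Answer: -6762423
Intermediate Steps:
L(Q, t) = -25 - 5*Q (L(Q, t) = -5*(Q + 5) = -5*(5 + Q) = -25 - 5*Q)
x = 4
v = 33 (v = -3 + (59 - 23) = -3 + 36 = 33)
R(M, Z) = 33
(R(x, -48) + L(19, -17))*(47643 + 30086) = (33 + (-25 - 5*19))*(47643 + 30086) = (33 + (-25 - 95))*77729 = (33 - 120)*77729 = -87*77729 = -6762423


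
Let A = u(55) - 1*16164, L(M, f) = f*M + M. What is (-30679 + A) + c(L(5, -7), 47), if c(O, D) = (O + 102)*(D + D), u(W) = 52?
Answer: -40023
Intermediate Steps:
L(M, f) = M + M*f (L(M, f) = M*f + M = M + M*f)
A = -16112 (A = 52 - 1*16164 = 52 - 16164 = -16112)
c(O, D) = 2*D*(102 + O) (c(O, D) = (102 + O)*(2*D) = 2*D*(102 + O))
(-30679 + A) + c(L(5, -7), 47) = (-30679 - 16112) + 2*47*(102 + 5*(1 - 7)) = -46791 + 2*47*(102 + 5*(-6)) = -46791 + 2*47*(102 - 30) = -46791 + 2*47*72 = -46791 + 6768 = -40023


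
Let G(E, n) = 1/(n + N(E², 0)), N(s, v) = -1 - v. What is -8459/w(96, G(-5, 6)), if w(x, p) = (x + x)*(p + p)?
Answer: -42295/384 ≈ -110.14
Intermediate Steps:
G(E, n) = 1/(-1 + n) (G(E, n) = 1/(n + (-1 - 1*0)) = 1/(n + (-1 + 0)) = 1/(n - 1) = 1/(-1 + n))
w(x, p) = 4*p*x (w(x, p) = (2*x)*(2*p) = 4*p*x)
-8459/w(96, G(-5, 6)) = -8459/(4*96/(-1 + 6)) = -8459/(4*96/5) = -8459/(4*(⅕)*96) = -8459/384/5 = -8459*5/384 = -42295/384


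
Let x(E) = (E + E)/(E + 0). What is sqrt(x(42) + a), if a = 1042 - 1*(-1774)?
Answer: sqrt(2818) ≈ 53.085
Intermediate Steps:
x(E) = 2 (x(E) = (2*E)/E = 2)
a = 2816 (a = 1042 + 1774 = 2816)
sqrt(x(42) + a) = sqrt(2 + 2816) = sqrt(2818)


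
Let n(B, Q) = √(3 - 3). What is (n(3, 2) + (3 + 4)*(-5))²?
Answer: 1225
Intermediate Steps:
n(B, Q) = 0 (n(B, Q) = √0 = 0)
(n(3, 2) + (3 + 4)*(-5))² = (0 + (3 + 4)*(-5))² = (0 + 7*(-5))² = (0 - 35)² = (-35)² = 1225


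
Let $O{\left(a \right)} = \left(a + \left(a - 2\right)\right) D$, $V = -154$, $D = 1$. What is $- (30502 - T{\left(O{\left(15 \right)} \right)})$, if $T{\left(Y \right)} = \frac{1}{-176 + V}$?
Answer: $- \frac{10065661}{330} \approx -30502.0$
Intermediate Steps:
$O{\left(a \right)} = -2 + 2 a$ ($O{\left(a \right)} = \left(a + \left(a - 2\right)\right) 1 = \left(a + \left(-2 + a\right)\right) 1 = \left(-2 + 2 a\right) 1 = -2 + 2 a$)
$T{\left(Y \right)} = - \frac{1}{330}$ ($T{\left(Y \right)} = \frac{1}{-176 - 154} = \frac{1}{-330} = - \frac{1}{330}$)
$- (30502 - T{\left(O{\left(15 \right)} \right)}) = - (30502 - - \frac{1}{330}) = - (30502 + \frac{1}{330}) = \left(-1\right) \frac{10065661}{330} = - \frac{10065661}{330}$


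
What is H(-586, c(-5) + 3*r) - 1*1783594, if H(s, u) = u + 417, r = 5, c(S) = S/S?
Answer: -1783161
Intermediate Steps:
c(S) = 1
H(s, u) = 417 + u
H(-586, c(-5) + 3*r) - 1*1783594 = (417 + (1 + 3*5)) - 1*1783594 = (417 + (1 + 15)) - 1783594 = (417 + 16) - 1783594 = 433 - 1783594 = -1783161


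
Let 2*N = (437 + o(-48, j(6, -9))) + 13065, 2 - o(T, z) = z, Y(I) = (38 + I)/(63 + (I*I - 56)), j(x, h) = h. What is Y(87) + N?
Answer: 51187369/7576 ≈ 6756.5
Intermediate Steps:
Y(I) = (38 + I)/(7 + I²) (Y(I) = (38 + I)/(63 + (I² - 56)) = (38 + I)/(63 + (-56 + I²)) = (38 + I)/(7 + I²))
o(T, z) = 2 - z
N = 13513/2 (N = ((437 + (2 - 1*(-9))) + 13065)/2 = ((437 + (2 + 9)) + 13065)/2 = ((437 + 11) + 13065)/2 = (448 + 13065)/2 = (½)*13513 = 13513/2 ≈ 6756.5)
Y(87) + N = (38 + 87)/(7 + 87²) + 13513/2 = 125/(7 + 7569) + 13513/2 = 125/7576 + 13513/2 = 51187369/7576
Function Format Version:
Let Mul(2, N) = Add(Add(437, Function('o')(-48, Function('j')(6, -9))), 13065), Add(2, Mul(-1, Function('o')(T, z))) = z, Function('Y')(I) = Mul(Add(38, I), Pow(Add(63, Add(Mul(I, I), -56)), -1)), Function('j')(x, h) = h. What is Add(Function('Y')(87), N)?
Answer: Rational(51187369, 7576) ≈ 6756.5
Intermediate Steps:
Function('Y')(I) = Mul(Pow(Add(7, Pow(I, 2)), -1), Add(38, I)) (Function('Y')(I) = Mul(Add(38, I), Pow(Add(63, Add(Pow(I, 2), -56)), -1)) = Mul(Add(38, I), Pow(Add(63, Add(-56, Pow(I, 2))), -1)) = Mul(Add(38, I), Pow(Add(7, Pow(I, 2)), -1)) = Mul(Pow(Add(7, Pow(I, 2)), -1), Add(38, I)))
Function('o')(T, z) = Add(2, Mul(-1, z))
N = Rational(13513, 2) (N = Mul(Rational(1, 2), Add(Add(437, Add(2, Mul(-1, -9))), 13065)) = Mul(Rational(1, 2), Add(Add(437, Add(2, 9)), 13065)) = Mul(Rational(1, 2), Add(Add(437, 11), 13065)) = Mul(Rational(1, 2), Add(448, 13065)) = Mul(Rational(1, 2), 13513) = Rational(13513, 2) ≈ 6756.5)
Add(Function('Y')(87), N) = Add(Mul(Pow(Add(7, Pow(87, 2)), -1), Add(38, 87)), Rational(13513, 2)) = Add(Mul(Pow(Add(7, 7569), -1), 125), Rational(13513, 2)) = Add(Mul(Pow(7576, -1), 125), Rational(13513, 2)) = Add(Mul(Rational(1, 7576), 125), Rational(13513, 2)) = Add(Rational(125, 7576), Rational(13513, 2)) = Rational(51187369, 7576)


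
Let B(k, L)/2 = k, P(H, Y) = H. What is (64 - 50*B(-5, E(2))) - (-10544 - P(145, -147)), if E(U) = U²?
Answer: 11253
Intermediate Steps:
B(k, L) = 2*k
(64 - 50*B(-5, E(2))) - (-10544 - P(145, -147)) = (64 - 100*(-5)) - (-10544 - 1*145) = (64 - 50*(-10)) - (-10544 - 145) = (64 + 500) - 1*(-10689) = 564 + 10689 = 11253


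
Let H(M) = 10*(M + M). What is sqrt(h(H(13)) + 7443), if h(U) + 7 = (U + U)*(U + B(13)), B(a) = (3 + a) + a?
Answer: 6*sqrt(4381) ≈ 397.13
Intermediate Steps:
H(M) = 20*M (H(M) = 10*(2*M) = 20*M)
B(a) = 3 + 2*a
h(U) = -7 + 2*U*(29 + U) (h(U) = -7 + (U + U)*(U + (3 + 2*13)) = -7 + (2*U)*(U + (3 + 26)) = -7 + (2*U)*(U + 29) = -7 + (2*U)*(29 + U) = -7 + 2*U*(29 + U))
sqrt(h(H(13)) + 7443) = sqrt((-7 + 2*(20*13)**2 + 58*(20*13)) + 7443) = sqrt((-7 + 2*260**2 + 58*260) + 7443) = sqrt((-7 + 2*67600 + 15080) + 7443) = sqrt((-7 + 135200 + 15080) + 7443) = sqrt(150273 + 7443) = sqrt(157716) = 6*sqrt(4381)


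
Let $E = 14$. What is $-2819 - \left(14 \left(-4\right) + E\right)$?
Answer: $-2777$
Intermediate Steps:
$-2819 - \left(14 \left(-4\right) + E\right) = -2819 - \left(14 \left(-4\right) + 14\right) = -2819 - \left(-56 + 14\right) = -2819 - -42 = -2819 + 42 = -2777$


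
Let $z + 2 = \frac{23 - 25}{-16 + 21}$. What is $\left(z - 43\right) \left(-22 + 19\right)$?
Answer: $\frac{681}{5} \approx 136.2$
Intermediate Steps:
$z = - \frac{12}{5}$ ($z = -2 + \frac{23 - 25}{-16 + 21} = -2 - \frac{2}{5} = - \frac{12}{5} \approx -2.4$)
$\left(z - 43\right) \left(-22 + 19\right) = \left(- \frac{12}{5} - 43\right) \left(-22 + 19\right) = \left(- \frac{227}{5}\right) \left(-3\right) = \frac{681}{5}$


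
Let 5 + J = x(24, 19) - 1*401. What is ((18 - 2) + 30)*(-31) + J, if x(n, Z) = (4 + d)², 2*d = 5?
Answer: -7159/4 ≈ -1789.8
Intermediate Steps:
d = 5/2 (d = (½)*5 = 5/2 ≈ 2.5000)
x(n, Z) = 169/4 (x(n, Z) = (4 + 5/2)² = (13/2)² = 169/4)
J = -1455/4 (J = -5 + (169/4 - 1*401) = -5 + (169/4 - 401) = -5 - 1435/4 = -1455/4 ≈ -363.75)
((18 - 2) + 30)*(-31) + J = ((18 - 2) + 30)*(-31) - 1455/4 = (16 + 30)*(-31) - 1455/4 = 46*(-31) - 1455/4 = -1426 - 1455/4 = -7159/4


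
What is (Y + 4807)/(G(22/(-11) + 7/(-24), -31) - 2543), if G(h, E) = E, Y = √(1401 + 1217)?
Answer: -437/234 - √2618/2574 ≈ -1.8874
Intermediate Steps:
Y = √2618 ≈ 51.166
(Y + 4807)/(G(22/(-11) + 7/(-24), -31) - 2543) = (√2618 + 4807)/(-31 - 2543) = (4807 + √2618)/(-2574) = (4807 + √2618)*(-1/2574) = -437/234 - √2618/2574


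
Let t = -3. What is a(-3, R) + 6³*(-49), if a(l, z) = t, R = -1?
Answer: -10587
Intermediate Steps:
a(l, z) = -3
a(-3, R) + 6³*(-49) = -3 + 6³*(-49) = -3 + 216*(-49) = -3 - 10584 = -10587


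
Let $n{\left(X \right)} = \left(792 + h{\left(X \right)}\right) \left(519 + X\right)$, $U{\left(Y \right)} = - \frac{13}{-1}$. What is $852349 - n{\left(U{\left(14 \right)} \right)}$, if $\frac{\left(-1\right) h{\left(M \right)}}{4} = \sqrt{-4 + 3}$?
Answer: $431005 + 2128 i \approx 4.3101 \cdot 10^{5} + 2128.0 i$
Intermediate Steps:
$h{\left(M \right)} = - 4 i$ ($h{\left(M \right)} = - 4 \sqrt{-4 + 3} = - 4 \sqrt{-1} = - 4 i$)
$U{\left(Y \right)} = 13$ ($U{\left(Y \right)} = \left(-13\right) \left(-1\right) = 13$)
$n{\left(X \right)} = \left(519 + X\right) \left(792 - 4 i\right)$ ($n{\left(X \right)} = \left(792 - 4 i\right) \left(519 + X\right) = \left(519 + X\right) \left(792 - 4 i\right)$)
$852349 - n{\left(U{\left(14 \right)} \right)} = 852349 - \left(411048 - 2076 i + 4 \cdot 13 \left(198 - i\right)\right) = 852349 - \left(411048 - 2076 i + \left(10296 - 52 i\right)\right) = 852349 - \left(421344 - 2128 i\right) = 431005 + 2128 i$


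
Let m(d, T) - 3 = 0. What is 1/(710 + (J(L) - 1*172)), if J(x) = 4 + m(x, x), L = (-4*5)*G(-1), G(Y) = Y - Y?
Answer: 1/545 ≈ 0.0018349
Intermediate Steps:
m(d, T) = 3 (m(d, T) = 3 + 0 = 3)
G(Y) = 0
L = 0 (L = -4*5*0 = -20*0 = 0)
J(x) = 7 (J(x) = 4 + 3 = 7)
1/(710 + (J(L) - 1*172)) = 1/(710 + (7 - 1*172)) = 1/(710 + (7 - 172)) = 1/(710 - 165) = 1/545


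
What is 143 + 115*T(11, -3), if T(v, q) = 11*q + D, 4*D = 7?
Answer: -13803/4 ≈ -3450.8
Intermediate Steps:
D = 7/4 (D = (¼)*7 = 7/4 ≈ 1.7500)
T(v, q) = 7/4 + 11*q (T(v, q) = 11*q + 7/4 = 7/4 + 11*q)
143 + 115*T(11, -3) = 143 + 115*(7/4 + 11*(-3)) = 143 + 115*(7/4 - 33) = 143 + 115*(-125/4) = 143 - 14375/4 = -13803/4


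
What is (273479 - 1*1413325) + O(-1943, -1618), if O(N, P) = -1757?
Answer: -1141603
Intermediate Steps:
(273479 - 1*1413325) + O(-1943, -1618) = (273479 - 1*1413325) - 1757 = (273479 - 1413325) - 1757 = -1139846 - 1757 = -1141603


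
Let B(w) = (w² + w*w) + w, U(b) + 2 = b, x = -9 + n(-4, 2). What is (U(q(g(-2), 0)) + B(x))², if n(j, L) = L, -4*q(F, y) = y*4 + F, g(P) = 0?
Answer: 7921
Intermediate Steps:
q(F, y) = -y - F/4 (q(F, y) = -(y*4 + F)/4 = -(4*y + F)/4 = -(F + 4*y)/4 = -y - F/4)
x = -7 (x = -9 + 2 = -7)
U(b) = -2 + b
B(w) = w + 2*w² (B(w) = (w² + w²) + w = 2*w² + w = w + 2*w²)
(U(q(g(-2), 0)) + B(x))² = ((-2 + (-1*0 - ¼*0)) - 7*(1 + 2*(-7)))² = ((-2 + (0 + 0)) - 7*(1 - 14))² = ((-2 + 0) - 7*(-13))² = (-2 + 91)² = 89² = 7921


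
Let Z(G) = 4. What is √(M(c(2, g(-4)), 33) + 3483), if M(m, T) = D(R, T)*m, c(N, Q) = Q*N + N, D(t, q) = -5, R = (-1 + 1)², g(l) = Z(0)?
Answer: √3433 ≈ 58.592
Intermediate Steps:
g(l) = 4
R = 0 (R = 0² = 0)
c(N, Q) = N + N*Q (c(N, Q) = N*Q + N = N + N*Q)
M(m, T) = -5*m
√(M(c(2, g(-4)), 33) + 3483) = √(-10*(1 + 4) + 3483) = √(-10*5 + 3483) = √(-5*10 + 3483) = √(-50 + 3483) = √3433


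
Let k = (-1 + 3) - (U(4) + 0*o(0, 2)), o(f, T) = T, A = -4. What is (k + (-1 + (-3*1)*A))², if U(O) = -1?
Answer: 196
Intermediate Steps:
k = 3 (k = (-1 + 3) - (-1 + 0*2) = 2 - (-1 + 0) = 2 - 1*(-1) = 2 + 1 = 3)
(k + (-1 + (-3*1)*A))² = (3 + (-1 - 3*1*(-4)))² = (3 + (-1 - 3*(-4)))² = (3 + (-1 + 12))² = (3 + 11)² = 14² = 196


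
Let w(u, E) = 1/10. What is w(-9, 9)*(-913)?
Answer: -913/10 ≈ -91.300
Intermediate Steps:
w(u, E) = ⅒
w(-9, 9)*(-913) = (⅒)*(-913) = -913/10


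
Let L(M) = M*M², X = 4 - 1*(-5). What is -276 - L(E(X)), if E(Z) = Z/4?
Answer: -18393/64 ≈ -287.39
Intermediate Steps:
X = 9 (X = 4 + 5 = 9)
E(Z) = Z/4 (E(Z) = Z*(¼) = Z/4)
L(M) = M³
-276 - L(E(X)) = -276 - ((¼)*9)³ = -276 - (9/4)³ = -276 - 1*729/64 = -276 - 729/64 = -18393/64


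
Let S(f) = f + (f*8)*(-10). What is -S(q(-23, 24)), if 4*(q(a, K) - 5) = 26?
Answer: 1817/2 ≈ 908.50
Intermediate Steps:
q(a, K) = 23/2 (q(a, K) = 5 + (1/4)*26 = 5 + 13/2 = 23/2)
S(f) = -79*f (S(f) = f + (8*f)*(-10) = f - 80*f = -79*f)
-S(q(-23, 24)) = -(-79)*23/2 = -1*(-1817/2) = 1817/2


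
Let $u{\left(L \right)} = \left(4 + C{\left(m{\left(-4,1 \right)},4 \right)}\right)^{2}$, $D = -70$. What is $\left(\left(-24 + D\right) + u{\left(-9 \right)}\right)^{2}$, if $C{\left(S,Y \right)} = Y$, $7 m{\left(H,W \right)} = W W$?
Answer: $900$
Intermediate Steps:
$m{\left(H,W \right)} = \frac{W^{2}}{7}$ ($m{\left(H,W \right)} = \frac{W W}{7} = \frac{W^{2}}{7}$)
$u{\left(L \right)} = 64$ ($u{\left(L \right)} = \left(4 + 4\right)^{2} = 8^{2} = 64$)
$\left(\left(-24 + D\right) + u{\left(-9 \right)}\right)^{2} = \left(\left(-24 - 70\right) + 64\right)^{2} = \left(-94 + 64\right)^{2} = \left(-30\right)^{2} = 900$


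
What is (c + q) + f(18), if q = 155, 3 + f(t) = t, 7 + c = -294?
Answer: -131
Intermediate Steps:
c = -301 (c = -7 - 294 = -301)
f(t) = -3 + t
(c + q) + f(18) = (-301 + 155) + (-3 + 18) = -146 + 15 = -131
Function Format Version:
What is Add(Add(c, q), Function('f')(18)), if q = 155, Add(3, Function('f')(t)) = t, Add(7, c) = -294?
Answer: -131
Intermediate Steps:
c = -301 (c = Add(-7, -294) = -301)
Function('f')(t) = Add(-3, t)
Add(Add(c, q), Function('f')(18)) = Add(Add(-301, 155), Add(-3, 18)) = Add(-146, 15) = -131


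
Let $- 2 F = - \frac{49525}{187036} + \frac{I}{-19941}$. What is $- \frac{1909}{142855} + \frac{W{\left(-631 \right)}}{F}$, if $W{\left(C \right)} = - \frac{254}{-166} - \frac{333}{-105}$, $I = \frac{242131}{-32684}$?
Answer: $\frac{30403243237301073271}{855266958302187515} \approx 35.548$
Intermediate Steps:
$I = - \frac{242131}{32684}$ ($I = 242131 \left(- \frac{1}{32684}\right) = - \frac{242131}{32684} \approx -7.4082$)
$W{\left(C \right)} = \frac{13658}{2905}$ ($W{\left(C \right)} = \left(-254\right) \left(- \frac{1}{166}\right) - - \frac{111}{35} = \frac{127}{83} + \frac{111}{35} = \frac{13658}{2905}$)
$F = \frac{10304575753}{77941828956}$ ($F = - \frac{- \frac{49525}{187036} - \frac{242131}{32684 \left(-19941\right)}}{2} = - \frac{\left(-49525\right) \frac{1}{187036} - - \frac{14243}{38338332}}{2} = - \frac{- \frac{49525}{187036} + \frac{14243}{38338332}}{2} = \left(- \frac{1}{2}\right) \left(- \frac{10304575753}{38970914478}\right) = \frac{10304575753}{77941828956} \approx 0.13221$)
$- \frac{1909}{142855} + \frac{W{\left(-631 \right)}}{F} = - \frac{1909}{142855} + \frac{13658}{2905 \cdot \frac{10304575753}{77941828956}} = \left(-1909\right) \frac{1}{142855} + \frac{13658}{2905} \cdot \frac{77941828956}{10304575753} = - \frac{1909}{142855} + \frac{1064529499881048}{29934792562465} = \frac{30403243237301073271}{855266958302187515}$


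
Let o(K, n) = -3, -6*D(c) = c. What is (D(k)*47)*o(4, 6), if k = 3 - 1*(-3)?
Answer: 141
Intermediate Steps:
k = 6 (k = 3 + 3 = 6)
D(c) = -c/6
(D(k)*47)*o(4, 6) = (-⅙*6*47)*(-3) = -1*47*(-3) = -47*(-3) = 141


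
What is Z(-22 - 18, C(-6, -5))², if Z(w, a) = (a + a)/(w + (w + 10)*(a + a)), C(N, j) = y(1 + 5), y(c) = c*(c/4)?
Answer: 81/84100 ≈ 0.00096314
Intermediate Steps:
y(c) = c²/4 (y(c) = c*(c*(¼)) = c*(c/4) = c²/4)
C(N, j) = 9 (C(N, j) = (1 + 5)²/4 = (¼)*6² = (¼)*36 = 9)
Z(w, a) = 2*a/(w + 2*a*(10 + w)) (Z(w, a) = (2*a)/(w + (10 + w)*(2*a)) = (2*a)/(w + 2*a*(10 + w)) = 2*a/(w + 2*a*(10 + w)))
Z(-22 - 18, C(-6, -5))² = (2*9/((-22 - 18) + 20*9 + 2*9*(-22 - 18)))² = (2*9/(-40 + 180 + 2*9*(-40)))² = (2*9/(-40 + 180 - 720))² = (2*9/(-580))² = (2*9*(-1/580))² = (-9/290)² = 81/84100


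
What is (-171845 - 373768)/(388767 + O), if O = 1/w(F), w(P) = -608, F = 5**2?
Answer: -331732704/236370335 ≈ -1.4034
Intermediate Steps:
F = 25
O = -1/608 (O = 1/(-608) = -1/608 ≈ -0.0016447)
(-171845 - 373768)/(388767 + O) = (-171845 - 373768)/(388767 - 1/608) = -545613/236370335/608 = -545613*608/236370335 = -331732704/236370335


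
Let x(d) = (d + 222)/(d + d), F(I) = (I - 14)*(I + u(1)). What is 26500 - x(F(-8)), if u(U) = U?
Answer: 2040406/77 ≈ 26499.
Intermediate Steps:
F(I) = (1 + I)*(-14 + I) (F(I) = (I - 14)*(I + 1) = (-14 + I)*(1 + I) = (1 + I)*(-14 + I))
x(d) = (222 + d)/(2*d) (x(d) = (222 + d)/((2*d)) = (222 + d)*(1/(2*d)) = (222 + d)/(2*d))
26500 - x(F(-8)) = 26500 - (222 + (-14 + (-8)**2 - 13*(-8)))/(2*(-14 + (-8)**2 - 13*(-8))) = 26500 - (222 + (-14 + 64 + 104))/(2*(-14 + 64 + 104)) = 26500 - (222 + 154)/(2*154) = 26500 - 376/(2*154) = 26500 - 1*94/77 = 26500 - 94/77 = 2040406/77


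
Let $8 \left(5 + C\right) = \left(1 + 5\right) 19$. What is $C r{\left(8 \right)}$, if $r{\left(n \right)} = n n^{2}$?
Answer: $4736$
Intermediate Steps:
$C = \frac{37}{4}$ ($C = -5 + \frac{\left(1 + 5\right) 19}{8} = -5 + \frac{6 \cdot 19}{8} = -5 + \frac{1}{8} \cdot 114 = -5 + \frac{57}{4} = \frac{37}{4} \approx 9.25$)
$r{\left(n \right)} = n^{3}$
$C r{\left(8 \right)} = \frac{37 \cdot 8^{3}}{4} = \frac{37}{4} \cdot 512 = 4736$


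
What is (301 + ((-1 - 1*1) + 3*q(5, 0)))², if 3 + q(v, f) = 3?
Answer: 89401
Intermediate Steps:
q(v, f) = 0 (q(v, f) = -3 + 3 = 0)
(301 + ((-1 - 1*1) + 3*q(5, 0)))² = (301 + ((-1 - 1*1) + 3*0))² = (301 + ((-1 - 1) + 0))² = (301 + (-2 + 0))² = (301 - 2)² = 299² = 89401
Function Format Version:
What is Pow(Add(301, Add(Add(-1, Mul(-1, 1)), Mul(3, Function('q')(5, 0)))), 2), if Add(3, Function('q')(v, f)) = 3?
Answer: 89401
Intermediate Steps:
Function('q')(v, f) = 0 (Function('q')(v, f) = Add(-3, 3) = 0)
Pow(Add(301, Add(Add(-1, Mul(-1, 1)), Mul(3, Function('q')(5, 0)))), 2) = Pow(Add(301, Add(Add(-1, Mul(-1, 1)), Mul(3, 0))), 2) = Pow(Add(301, Add(Add(-1, -1), 0)), 2) = Pow(Add(301, Add(-2, 0)), 2) = Pow(Add(301, -2), 2) = Pow(299, 2) = 89401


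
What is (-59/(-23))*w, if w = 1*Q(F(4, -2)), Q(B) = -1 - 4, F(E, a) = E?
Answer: -295/23 ≈ -12.826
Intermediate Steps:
Q(B) = -5
w = -5 (w = 1*(-5) = -5)
(-59/(-23))*w = -59/(-23)*(-5) = -59*(-1/23)*(-5) = (59/23)*(-5) = -295/23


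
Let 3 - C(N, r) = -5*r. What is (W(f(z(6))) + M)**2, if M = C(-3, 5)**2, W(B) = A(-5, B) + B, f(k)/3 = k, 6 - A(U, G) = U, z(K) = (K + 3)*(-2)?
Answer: 549081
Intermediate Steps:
z(K) = -6 - 2*K (z(K) = (3 + K)*(-2) = -6 - 2*K)
A(U, G) = 6 - U
f(k) = 3*k
C(N, r) = 3 + 5*r (C(N, r) = 3 - (-5)*r = 3 + 5*r)
W(B) = 11 + B (W(B) = (6 - 1*(-5)) + B = (6 + 5) + B = 11 + B)
M = 784 (M = (3 + 5*5)**2 = (3 + 25)**2 = 28**2 = 784)
(W(f(z(6))) + M)**2 = ((11 + 3*(-6 - 2*6)) + 784)**2 = ((11 + 3*(-6 - 12)) + 784)**2 = ((11 + 3*(-18)) + 784)**2 = ((11 - 54) + 784)**2 = (-43 + 784)**2 = 741**2 = 549081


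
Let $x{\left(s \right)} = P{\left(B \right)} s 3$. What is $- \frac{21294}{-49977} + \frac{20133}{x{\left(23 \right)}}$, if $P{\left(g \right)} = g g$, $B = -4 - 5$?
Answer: $\frac{1543483}{383157} \approx 4.0283$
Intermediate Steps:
$B = -9$
$P{\left(g \right)} = g^{2}$
$x{\left(s \right)} = 243 s$ ($x{\left(s \right)} = \left(-9\right)^{2} s 3 = 81 s 3 = 243 s$)
$- \frac{21294}{-49977} + \frac{20133}{x{\left(23 \right)}} = - \frac{21294}{-49977} + \frac{20133}{243 \cdot 23} = \left(-21294\right) \left(- \frac{1}{49977}\right) + \frac{20133}{5589} = \frac{2366}{5553} + 20133 \cdot \frac{1}{5589} = \frac{2366}{5553} + \frac{2237}{621} = \frac{1543483}{383157}$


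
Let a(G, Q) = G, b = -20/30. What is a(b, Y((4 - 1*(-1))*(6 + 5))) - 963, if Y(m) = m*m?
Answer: -2891/3 ≈ -963.67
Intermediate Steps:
Y(m) = m**2
b = -2/3 (b = -20*1/30 = -2/3 ≈ -0.66667)
a(b, Y((4 - 1*(-1))*(6 + 5))) - 963 = -2/3 - 963 = -2891/3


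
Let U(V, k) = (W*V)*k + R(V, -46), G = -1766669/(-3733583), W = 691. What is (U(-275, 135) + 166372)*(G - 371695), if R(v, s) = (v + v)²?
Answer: 34949853637779301548/3733583 ≈ 9.3609e+12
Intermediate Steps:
R(v, s) = 4*v² (R(v, s) = (2*v)² = 4*v²)
G = 1766669/3733583 (G = -1766669*(-1/3733583) = 1766669/3733583 ≈ 0.47318)
U(V, k) = 4*V² + 691*V*k (U(V, k) = (691*V)*k + 4*V² = 691*V*k + 4*V² = 4*V² + 691*V*k)
(U(-275, 135) + 166372)*(G - 371695) = (-275*(4*(-275) + 691*135) + 166372)*(1766669/3733583 - 371695) = (-275*(-1100 + 93285) + 166372)*(-1387752366516/3733583) = (-275*92185 + 166372)*(-1387752366516/3733583) = (-25350875 + 166372)*(-1387752366516/3733583) = -25184503*(-1387752366516/3733583) = 34949853637779301548/3733583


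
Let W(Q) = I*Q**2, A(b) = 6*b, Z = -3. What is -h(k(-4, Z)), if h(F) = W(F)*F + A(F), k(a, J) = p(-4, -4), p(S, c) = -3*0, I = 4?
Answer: 0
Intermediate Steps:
p(S, c) = 0
k(a, J) = 0
W(Q) = 4*Q**2
h(F) = 4*F**3 + 6*F (h(F) = (4*F**2)*F + 6*F = 4*F**3 + 6*F)
-h(k(-4, Z)) = -(4*0**3 + 6*0) = -(4*0 + 0) = -(0 + 0) = -1*0 = 0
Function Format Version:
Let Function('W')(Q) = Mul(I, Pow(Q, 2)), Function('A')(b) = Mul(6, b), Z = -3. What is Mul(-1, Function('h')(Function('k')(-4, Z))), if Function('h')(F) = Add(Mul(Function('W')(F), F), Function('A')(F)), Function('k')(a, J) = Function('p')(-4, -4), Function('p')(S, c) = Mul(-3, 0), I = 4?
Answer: 0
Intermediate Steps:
Function('p')(S, c) = 0
Function('k')(a, J) = 0
Function('W')(Q) = Mul(4, Pow(Q, 2))
Function('h')(F) = Add(Mul(4, Pow(F, 3)), Mul(6, F)) (Function('h')(F) = Add(Mul(Mul(4, Pow(F, 2)), F), Mul(6, F)) = Add(Mul(4, Pow(F, 3)), Mul(6, F)))
Mul(-1, Function('h')(Function('k')(-4, Z))) = Mul(-1, Add(Mul(4, Pow(0, 3)), Mul(6, 0))) = Mul(-1, Add(Mul(4, 0), 0)) = Mul(-1, Add(0, 0)) = Mul(-1, 0) = 0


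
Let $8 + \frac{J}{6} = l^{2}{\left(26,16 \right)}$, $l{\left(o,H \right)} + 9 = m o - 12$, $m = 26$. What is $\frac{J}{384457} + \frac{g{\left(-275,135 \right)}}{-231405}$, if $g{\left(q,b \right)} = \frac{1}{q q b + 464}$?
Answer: $\frac{6081593447222912633}{908321104579044315} \approx 6.6954$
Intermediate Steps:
$l{\left(o,H \right)} = -21 + 26 o$ ($l{\left(o,H \right)} = -9 + \left(26 o - 12\right) = -9 + \left(-12 + 26 o\right) = -21 + 26 o$)
$J = 2574102$ ($J = -48 + 6 \left(-21 + 26 \cdot 26\right)^{2} = -48 + 6 \left(-21 + 676\right)^{2} = -48 + 6 \cdot 655^{2} = -48 + 6 \cdot 429025 = -48 + 2574150 = 2574102$)
$g{\left(q,b \right)} = \frac{1}{464 + b q^{2}}$ ($g{\left(q,b \right)} = \frac{1}{q^{2} b + 464} = \frac{1}{b q^{2} + 464} = \frac{1}{464 + b q^{2}}$)
$\frac{J}{384457} + \frac{g{\left(-275,135 \right)}}{-231405} = \frac{2574102}{384457} + \frac{1}{\left(464 + 135 \left(-275\right)^{2}\right) \left(-231405\right)} = 2574102 \cdot \frac{1}{384457} + \frac{1}{464 + 135 \cdot 75625} \left(- \frac{1}{231405}\right) = \frac{2574102}{384457} + \frac{1}{464 + 10209375} \left(- \frac{1}{231405}\right) = \frac{2574102}{384457} + \frac{1}{10209839} \left(- \frac{1}{231405}\right) = \frac{2574102}{384457} - \frac{1}{2362607793795} = \frac{6081593447222912633}{908321104579044315}$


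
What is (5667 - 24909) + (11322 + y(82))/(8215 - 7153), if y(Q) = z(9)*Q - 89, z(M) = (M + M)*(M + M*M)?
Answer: -20290931/1062 ≈ -19106.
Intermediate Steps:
z(M) = 2*M*(M + M²) (z(M) = (2*M)*(M + M²) = 2*M*(M + M²))
y(Q) = -89 + 1620*Q (y(Q) = (2*9²*(1 + 9))*Q - 89 = (2*81*10)*Q - 89 = 1620*Q - 89 = -89 + 1620*Q)
(5667 - 24909) + (11322 + y(82))/(8215 - 7153) = (5667 - 24909) + (11322 + (-89 + 1620*82))/(8215 - 7153) = -19242 + (11322 + (-89 + 132840))/1062 = -19242 + (11322 + 132751)*(1/1062) = -19242 + 144073*(1/1062) = -19242 + 144073/1062 = -20290931/1062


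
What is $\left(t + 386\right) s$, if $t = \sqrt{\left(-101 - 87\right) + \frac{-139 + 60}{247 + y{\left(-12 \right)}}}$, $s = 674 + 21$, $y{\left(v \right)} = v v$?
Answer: $268270 + \frac{695 i \sqrt{28772517}}{391} \approx 2.6827 \cdot 10^{5} + 9534.5 i$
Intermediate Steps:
$y{\left(v \right)} = v^{2}$
$s = 695$
$t = \frac{i \sqrt{28772517}}{391}$ ($t = \sqrt{\left(-101 - 87\right) + \frac{-139 + 60}{247 + \left(-12\right)^{2}}} = \sqrt{\left(-101 - 87\right) - \frac{79}{247 + 144}} = \sqrt{-188 - \frac{79}{391}} = \sqrt{- \frac{73587}{391}} = \frac{i \sqrt{28772517}}{391} \approx 13.719 i$)
$\left(t + 386\right) s = \left(\frac{i \sqrt{28772517}}{391} + 386\right) 695 = \left(386 + \frac{i \sqrt{28772517}}{391}\right) 695 = 268270 + \frac{695 i \sqrt{28772517}}{391}$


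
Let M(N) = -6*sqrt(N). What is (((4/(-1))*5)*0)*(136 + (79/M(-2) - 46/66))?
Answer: 0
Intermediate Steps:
(((4/(-1))*5)*0)*(136 + (79/M(-2) - 46/66)) = (((4/(-1))*5)*0)*(136 + (79/((-6*I*sqrt(2))) - 46/66)) = (((4*(-1))*5)*0)*(136 + (79/((-6*I*sqrt(2))) - 46*1/66)) = (-4*5*0)*(136 + (79/((-6*I*sqrt(2))) - 23/33)) = (-20*0)*(136 + (79*(I*sqrt(2)/12) - 23/33)) = 0*(136 + (79*I*sqrt(2)/12 - 23/33)) = 0*(136 + (-23/33 + 79*I*sqrt(2)/12)) = 0*(4465/33 + 79*I*sqrt(2)/12) = 0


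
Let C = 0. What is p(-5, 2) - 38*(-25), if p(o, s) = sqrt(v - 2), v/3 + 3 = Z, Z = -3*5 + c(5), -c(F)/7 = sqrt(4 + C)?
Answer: 950 + 7*I*sqrt(2) ≈ 950.0 + 9.8995*I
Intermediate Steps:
c(F) = -14 (c(F) = -7*sqrt(4 + 0) = -7*sqrt(4) = -7*2 = -14)
Z = -29 (Z = -3*5 - 14 = -15 - 14 = -29)
v = -96 (v = -9 + 3*(-29) = -9 - 87 = -96)
p(o, s) = 7*I*sqrt(2) (p(o, s) = sqrt(-96 - 2) = sqrt(-98) = 7*I*sqrt(2))
p(-5, 2) - 38*(-25) = 7*I*sqrt(2) - 38*(-25) = 7*I*sqrt(2) + 950 = 950 + 7*I*sqrt(2)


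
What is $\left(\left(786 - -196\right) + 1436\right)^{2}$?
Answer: $5846724$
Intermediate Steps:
$\left(\left(786 - -196\right) + 1436\right)^{2} = \left(\left(786 + 196\right) + 1436\right)^{2} = \left(982 + 1436\right)^{2} = 2418^{2} = 5846724$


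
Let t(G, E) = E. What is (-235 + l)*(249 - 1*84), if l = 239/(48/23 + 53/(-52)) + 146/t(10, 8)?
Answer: 5975805/5108 ≈ 1169.9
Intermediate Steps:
l = 1236597/5108 (l = 239/(48/23 + 53/(-52)) + 146/8 = 239/(48*(1/23) + 53*(-1/52)) + 146*(1/8) = 239/(48/23 - 53/52) + 73/4 = 239/(1277/1196) + 73/4 = 239*(1196/1277) + 73/4 = 285844/1277 + 73/4 = 1236597/5108 ≈ 242.09)
(-235 + l)*(249 - 1*84) = (-235 + 1236597/5108)*(249 - 1*84) = 36217*(249 - 84)/5108 = (36217/5108)*165 = 5975805/5108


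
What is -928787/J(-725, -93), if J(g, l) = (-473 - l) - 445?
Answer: 928787/825 ≈ 1125.8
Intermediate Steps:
J(g, l) = -918 - l
-928787/J(-725, -93) = -928787/(-918 - 1*(-93)) = -928787/(-918 + 93) = -928787/(-825) = -928787*(-1/825) = 928787/825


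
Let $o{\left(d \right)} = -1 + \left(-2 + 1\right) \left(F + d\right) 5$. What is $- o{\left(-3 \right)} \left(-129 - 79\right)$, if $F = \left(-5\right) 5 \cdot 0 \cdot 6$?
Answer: $2912$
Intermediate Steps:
$F = 0$ ($F = \left(-25\right) 0 \cdot 6 = 0 \cdot 6 = 0$)
$o{\left(d \right)} = -1 - 5 d$ ($o{\left(d \right)} = -1 + \left(-2 + 1\right) \left(0 + d\right) 5 = -1 + - d 5 = -1 - 5 d$)
$- o{\left(-3 \right)} \left(-129 - 79\right) = - \left(-1 - -15\right) \left(-129 - 79\right) = - \left(-1 + 15\right) \left(-208\right) = - 14 \left(-208\right) = \left(-1\right) \left(-2912\right) = 2912$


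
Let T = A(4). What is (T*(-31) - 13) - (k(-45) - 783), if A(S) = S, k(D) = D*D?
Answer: -1379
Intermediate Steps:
k(D) = D²
T = 4
(T*(-31) - 13) - (k(-45) - 783) = (4*(-31) - 13) - ((-45)² - 783) = (-124 - 13) - (2025 - 783) = -137 - 1*1242 = -137 - 1242 = -1379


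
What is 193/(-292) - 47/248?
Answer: -15397/18104 ≈ -0.85048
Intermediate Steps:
193/(-292) - 47/248 = 193*(-1/292) - 47*1/248 = -193/292 - 47/248 = -15397/18104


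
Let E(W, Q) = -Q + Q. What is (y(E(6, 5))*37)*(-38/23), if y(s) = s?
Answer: 0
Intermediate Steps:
E(W, Q) = 0
(y(E(6, 5))*37)*(-38/23) = (0*37)*(-38/23) = 0*(-38*1/23) = 0*(-38/23) = 0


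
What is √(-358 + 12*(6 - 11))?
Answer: I*√418 ≈ 20.445*I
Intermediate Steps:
√(-358 + 12*(6 - 11)) = √(-358 + 12*(-5)) = √(-358 - 60) = √(-418) = I*√418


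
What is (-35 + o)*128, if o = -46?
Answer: -10368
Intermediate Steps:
(-35 + o)*128 = (-35 - 46)*128 = -81*128 = -10368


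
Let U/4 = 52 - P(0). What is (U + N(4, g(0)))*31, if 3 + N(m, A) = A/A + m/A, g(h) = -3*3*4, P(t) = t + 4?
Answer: 52979/9 ≈ 5886.6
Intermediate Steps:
P(t) = 4 + t
g(h) = -36 (g(h) = -9*4 = -36)
U = 192 (U = 4*(52 - (4 + 0)) = 4*(52 - 1*4) = 4*(52 - 4) = 4*48 = 192)
N(m, A) = -2 + m/A (N(m, A) = -3 + (A/A + m/A) = -3 + (1 + m/A) = -2 + m/A)
(U + N(4, g(0)))*31 = (192 + (-2 + 4/(-36)))*31 = (192 + (-2 + 4*(-1/36)))*31 = (192 + (-2 - ⅑))*31 = (192 - 19/9)*31 = (1709/9)*31 = 52979/9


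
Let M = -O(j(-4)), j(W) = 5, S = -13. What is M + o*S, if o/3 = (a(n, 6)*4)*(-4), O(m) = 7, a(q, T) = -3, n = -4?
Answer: -1879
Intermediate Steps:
o = 144 (o = 3*(-3*4*(-4)) = 3*(-12*(-4)) = 3*48 = 144)
M = -7 (M = -1*7 = -7)
M + o*S = -7 + 144*(-13) = -7 - 1872 = -1879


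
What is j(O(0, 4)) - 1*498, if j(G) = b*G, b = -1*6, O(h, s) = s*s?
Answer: -594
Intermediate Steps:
O(h, s) = s²
b = -6
j(G) = -6*G
j(O(0, 4)) - 1*498 = -6*4² - 1*498 = -6*16 - 498 = -96 - 498 = -594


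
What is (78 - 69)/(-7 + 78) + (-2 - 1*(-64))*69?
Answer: 303747/71 ≈ 4278.1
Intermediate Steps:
(78 - 69)/(-7 + 78) + (-2 - 1*(-64))*69 = 9/71 + (-2 + 64)*69 = 9*(1/71) + 62*69 = 9/71 + 4278 = 303747/71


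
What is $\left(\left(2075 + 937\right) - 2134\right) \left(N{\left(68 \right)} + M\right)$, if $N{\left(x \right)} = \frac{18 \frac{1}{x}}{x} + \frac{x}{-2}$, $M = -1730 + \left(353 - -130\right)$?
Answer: $- \frac{1300170057}{1156} \approx -1.1247 \cdot 10^{6}$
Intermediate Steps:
$M = -1247$ ($M = -1730 + \left(353 + 130\right) = -1730 + 483 = -1247$)
$N{\left(x \right)} = \frac{18}{x^{2}} - \frac{x}{2}$ ($N{\left(x \right)} = \frac{18}{x^{2}} + x \left(- \frac{1}{2}\right) = \frac{18}{x^{2}} - \frac{x}{2}$)
$\left(\left(2075 + 937\right) - 2134\right) \left(N{\left(68 \right)} + M\right) = \left(\left(2075 + 937\right) - 2134\right) \left(\left(\frac{18}{4624} - 34\right) - 1247\right) = \left(3012 - 2134\right) \left(\left(18 \cdot \frac{1}{4624} - 34\right) - 1247\right) = 878 \left(\left(\frac{9}{2312} - 34\right) - 1247\right) = 878 \left(- \frac{78599}{2312} - 1247\right) = 878 \left(- \frac{2961663}{2312}\right) = - \frac{1300170057}{1156}$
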